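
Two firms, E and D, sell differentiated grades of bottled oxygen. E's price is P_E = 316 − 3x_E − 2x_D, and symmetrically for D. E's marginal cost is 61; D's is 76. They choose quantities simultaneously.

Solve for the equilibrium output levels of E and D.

32.8125, 29.0625

Firm E's profit: π = x_E(316 − 3x_E − 2x_D) − 61x_E.
∂π/∂x_E = 255 − 6x_E − 2x_D = 0 ⇒ x_E = 42.5 − (1/3)x_D.
Similarly x_D = 40 − (1/3)x_E.
Substituting the second reaction function into the first: x_E = 42.5 − (1/3)(40 − (1/3)x_E), which gives (8/9)x_E = 175/6 ⇒ x_E = 32.8125.
Then x_D = 40 − (1/3)·32.8125 = 29.0625.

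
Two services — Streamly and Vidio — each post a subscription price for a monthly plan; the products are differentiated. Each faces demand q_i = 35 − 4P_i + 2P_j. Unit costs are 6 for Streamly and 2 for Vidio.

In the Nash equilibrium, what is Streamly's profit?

43.56

Streamly's profit: π = (P_{Streamly} − 6)(35 − 4P_{Streamly} + 2P_{Vidio}).
∂π/∂P_{Streamly} = 59 − 8P_{Streamly} + 2P_{Vidio} = 0 ⇒ P_{Streamly} = 7.375 + 0.25P_{Vidio}.
Similarly P_{Vidio} = 5.375 + 0.25P_{Streamly}.
Plugging P_{Vidio} into Streamly's best response: P_{Streamly} = 7.375 + 0.25(5.375 + 0.25P_{Streamly}) ⇒ 0.9375P_{Streamly} = 279/32, so P_{Streamly} = 9.3.
Then P_{Vidio} = 5.375 + 0.25·9.3 = 7.7.
q_{Streamly} = 35 − 4·9.3 + 2·7.7 = 13.2.
Profit = (9.3 − 6)·13.2 = 43.56.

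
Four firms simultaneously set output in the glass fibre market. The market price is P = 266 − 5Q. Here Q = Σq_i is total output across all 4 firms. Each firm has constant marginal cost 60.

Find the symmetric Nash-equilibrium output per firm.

8.24

A representative firm's profit is π_i = q_i(266 − 5Q) − 60q_i, with Q = q_i + Σ_{j≠i} q_j.
First-order condition: 206 − 10q_i − 5Σ_{j≠i} q_j = 0.
In a symmetric equilibrium every firm chooses the same q, so Σ_{j≠i} q_j = 3q. The condition becomes 206 − 25q = 0, giving q = 206/25 = 8.24.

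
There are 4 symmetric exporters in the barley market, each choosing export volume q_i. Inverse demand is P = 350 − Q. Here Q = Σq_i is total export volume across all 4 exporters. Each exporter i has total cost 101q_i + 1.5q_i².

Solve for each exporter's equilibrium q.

31.125

A representative exporter's profit is π_i = q_i(350 − Q) − 101q_i − 1.5q_i², with Q = q_i + Σ_{j≠i} q_j.
First-order condition: 249 − 5q_i − Σ_{j≠i} q_j = 0.
Imposing symmetry (q_j = q for all j) turns Σ_{j≠i} q_j into 3q, so 249 = 8q and q = 31.125.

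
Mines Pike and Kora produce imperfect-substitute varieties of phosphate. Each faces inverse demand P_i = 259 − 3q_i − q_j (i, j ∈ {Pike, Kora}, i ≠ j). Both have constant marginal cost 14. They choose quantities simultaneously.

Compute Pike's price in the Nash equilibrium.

119

Mine Pike's profit: π = q_{Pike}(259 − 3q_{Pike} − q_{Kora}) − 14q_{Pike}.
∂π/∂q_{Pike} = 245 − 6q_{Pike} − q_{Kora} = 0 ⇒ q_{Pike} = 245/6 − (1/6)q_{Kora}.
The game is symmetric, so in equilibrium q_{Kora} = q_{Pike}: the reaction function gives (7/6)q_{Pike} = 245/6, hence q_{Pike} = 35.
P_{Pike} = 259 − 3·35 − 35 = 119.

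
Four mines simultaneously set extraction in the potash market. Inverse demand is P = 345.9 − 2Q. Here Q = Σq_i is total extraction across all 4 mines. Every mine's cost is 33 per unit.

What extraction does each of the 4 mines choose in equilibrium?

31.29

A representative mine's profit is π_i = q_i(345.9 − 2Q) − 33q_i, with Q = q_i + Σ_{j≠i} q_j.
First-order condition: 312.9 − 4q_i − 2Σ_{j≠i} q_j = 0.
In a symmetric equilibrium every mine chooses the same q, so Σ_{j≠i} q_j = 3q. The condition becomes 312.9 − 10q = 0, giving q = 312.9/10 = 31.29.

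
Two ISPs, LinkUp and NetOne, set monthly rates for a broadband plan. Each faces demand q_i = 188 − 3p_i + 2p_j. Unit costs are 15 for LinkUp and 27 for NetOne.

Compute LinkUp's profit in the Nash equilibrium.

LinkUp's profit: π = (p_{LinkUp} − 15)(188 − 3p_{LinkUp} + 2p_{NetOne}).
∂π/∂p_{LinkUp} = 233 − 6p_{LinkUp} + 2p_{NetOne} = 0 ⇒ p_{LinkUp} = 233/6 + (1/3)p_{NetOne}.
Similarly p_{NetOne} = 269/6 + (1/3)p_{LinkUp}.
Solving the two reaction functions simultaneously: (1 − (1/3)(1/3))p_{LinkUp} = 233/6 + (1/3)·(269/6), so (8/9)p_{LinkUp} = 484/9 and p_{LinkUp} = 60.5.
Then p_{NetOne} = 269/6 + (1/3)·60.5 = 65.
q_{LinkUp} = 188 − 3·60.5 + 2·65 = 136.5.
Profit = (60.5 − 15)·136.5 = 6210.75.

6210.75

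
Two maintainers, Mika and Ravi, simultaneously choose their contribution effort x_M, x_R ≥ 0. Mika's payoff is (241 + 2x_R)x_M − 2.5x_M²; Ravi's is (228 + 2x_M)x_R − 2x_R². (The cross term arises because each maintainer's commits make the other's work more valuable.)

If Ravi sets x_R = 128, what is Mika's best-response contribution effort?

Expanding Mika's payoff: 241x_M + 2x_Rx_M − 2.5x_M².
∂π/∂x_M = 241 + 2x_R − 5x_M = 0, so x_M = 48.2 + 0.4x_R.
At x_R = 128: x_M = 48.2 + 0.4·128 = 99.4.

99.4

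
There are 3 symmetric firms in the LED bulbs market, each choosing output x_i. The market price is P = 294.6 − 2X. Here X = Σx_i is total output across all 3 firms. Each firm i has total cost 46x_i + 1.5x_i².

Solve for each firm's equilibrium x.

22.6

A representative firm's profit is π_i = x_i(294.6 − 2X) − 46x_i − 1.5x_i², with X = x_i + Σ_{j≠i} x_j.
First-order condition: 248.6 − 7x_i − 2Σ_{j≠i} x_j = 0.
With identical firms, set every x_j = x: then 248.6 − 7x − 4x = 0, i.e. x = 248.6/11 = 22.6.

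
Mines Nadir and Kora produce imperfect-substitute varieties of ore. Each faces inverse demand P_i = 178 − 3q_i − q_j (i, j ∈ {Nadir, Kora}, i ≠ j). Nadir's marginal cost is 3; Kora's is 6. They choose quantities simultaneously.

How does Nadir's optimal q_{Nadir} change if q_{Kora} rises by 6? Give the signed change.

Mine Nadir's profit: π = q_{Nadir}(178 − 3q_{Nadir} − q_{Kora}) − 3q_{Nadir}.
∂π/∂q_{Nadir} = 175 − 6q_{Nadir} − q_{Kora} = 0 ⇒ q_{Nadir} = 175/6 − (1/6)q_{Kora}.
The reaction-function slope is −1/6, so a 6-unit rise in q_{Kora} moves q_{Nadir} by −1/6 × 6 = −1. Nadir's best response falls — the actions are strategic substitutes.

-1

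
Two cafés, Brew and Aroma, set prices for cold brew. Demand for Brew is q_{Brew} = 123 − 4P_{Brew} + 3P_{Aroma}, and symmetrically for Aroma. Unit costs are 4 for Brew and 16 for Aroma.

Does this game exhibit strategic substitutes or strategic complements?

strategic complements

Brew's profit: π = (P_{Brew} − 4)(123 − 4P_{Brew} + 3P_{Aroma}).
∂π/∂P_{Brew} = 139 − 8P_{Brew} + 3P_{Aroma} = 0 ⇒ P_{Brew} = 17.375 + 0.375P_{Aroma}.
The best-response slope dP_{Brew}/dP_{Aroma} = 0.375 > 0: the reaction function is upward-sloping, so the choices are strategic complements.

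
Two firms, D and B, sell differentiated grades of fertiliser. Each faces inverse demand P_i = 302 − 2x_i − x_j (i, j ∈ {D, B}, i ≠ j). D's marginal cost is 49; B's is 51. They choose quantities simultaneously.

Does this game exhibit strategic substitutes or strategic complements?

Firm D's profit: π = x_D(302 − 2x_D − x_B) − 49x_D.
∂π/∂x_D = 253 − 4x_D − x_B = 0 ⇒ x_D = 63.25 − 0.25x_B.
The best-response slope dx_D/dx_B = −0.25 < 0: the reaction function is downward-sloping, so the choices are strategic substitutes.

strategic substitutes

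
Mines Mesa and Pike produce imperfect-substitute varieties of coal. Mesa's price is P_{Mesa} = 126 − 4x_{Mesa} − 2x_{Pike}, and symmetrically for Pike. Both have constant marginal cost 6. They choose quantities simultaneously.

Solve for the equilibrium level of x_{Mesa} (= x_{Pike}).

12

Mine Mesa's profit: π = x_{Mesa}(126 − 4x_{Mesa} − 2x_{Pike}) − 6x_{Mesa}.
∂π/∂x_{Mesa} = 120 − 8x_{Mesa} − 2x_{Pike} = 0 ⇒ x_{Mesa} = 15 − 0.25x_{Pike}.
By symmetry x_{Pike} = x_{Mesa}; substituting into the reaction function, 1.25x_{Mesa} = 15 and x_{Mesa} = 12.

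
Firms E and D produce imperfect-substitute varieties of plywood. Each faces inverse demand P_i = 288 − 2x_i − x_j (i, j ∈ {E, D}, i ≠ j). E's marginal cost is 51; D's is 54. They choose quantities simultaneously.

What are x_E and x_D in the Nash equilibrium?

47.6, 46.6

Firm E's profit: π = x_E(288 − 2x_E − x_D) − 51x_E.
∂π/∂x_E = 237 − 4x_E − x_D = 0 ⇒ x_E = 59.25 − 0.25x_D.
Similarly x_D = 58.5 − 0.25x_E.
Plugging x_D into E's best response: x_E = 59.25 − 0.25(58.5 − 0.25x_E) ⇒ 0.9375x_E = 44.625, so x_E = 47.6.
Then x_D = 58.5 − 0.25·47.6 = 46.6.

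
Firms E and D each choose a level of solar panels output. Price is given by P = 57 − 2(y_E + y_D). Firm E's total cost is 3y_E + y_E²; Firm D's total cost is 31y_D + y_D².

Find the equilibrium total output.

10

Firm E's profit: π = y_E(57 − 2(y_E + y_D)) − 3y_E − y_E².
∂π/∂y_E = 54 − 6y_E − 2y_D = 0, so y_E = 9 − (1/3)y_D.
By the same steps for D: y_D = 13/3 − (1/3)y_E.
Solving the two reaction functions simultaneously: (1 − (−1/3)(−1/3))y_E = 9 − (1/3)·(13/3), so (8/9)y_E = 68/9 and y_E = 8.5.
Then y_D = 13/3 − (1/3)·8.5 = 1.5.
Total output: 8.5 + 1.5 = 10.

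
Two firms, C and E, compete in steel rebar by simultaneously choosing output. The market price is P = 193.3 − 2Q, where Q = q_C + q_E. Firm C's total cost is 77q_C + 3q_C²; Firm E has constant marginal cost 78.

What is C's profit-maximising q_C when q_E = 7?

10.23

Firm C's profit: π = q_C(193.3 − 2(q_C + q_E)) − 77q_C − 3q_C².
∂π/∂q_C = 116.3 − 10q_C − 2q_E = 0, so q_C = 11.63 − 0.2q_E.
At q_E = 7: q_C = 11.63 − 0.2·7 = 10.23.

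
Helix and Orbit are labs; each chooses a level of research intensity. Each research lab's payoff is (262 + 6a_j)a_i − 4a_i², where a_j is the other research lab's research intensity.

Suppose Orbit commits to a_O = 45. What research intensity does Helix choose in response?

Helix's payoff is (262 + 6a_O)a_H − 4a_H².
∂π/∂a_H = 262 + 6a_O − 8a_H = 0, so a_H = 32.75 + 0.75a_O.
At a_O = 45: a_H = 32.75 + 0.75·45 = 66.5.

66.5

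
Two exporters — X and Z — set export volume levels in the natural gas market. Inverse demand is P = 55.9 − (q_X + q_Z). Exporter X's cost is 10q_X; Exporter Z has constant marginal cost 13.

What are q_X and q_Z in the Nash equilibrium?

16.3, 13.3

Exporter X's profit: π = q_X(55.9 − (q_X + q_Z)) − 10q_X.
∂π/∂q_X = 45.9 − 2q_X − q_Z = 0, so q_X = 22.95 − 0.5q_Z.
By the same steps for Z: q_Z = 21.45 − 0.5q_X.
Plugging q_Z into X's best response: q_X = 22.95 − 0.5(21.45 − 0.5q_X) ⇒ 0.75q_X = 12.225, so q_X = 16.3.
Then q_Z = 21.45 − 0.5·16.3 = 13.3.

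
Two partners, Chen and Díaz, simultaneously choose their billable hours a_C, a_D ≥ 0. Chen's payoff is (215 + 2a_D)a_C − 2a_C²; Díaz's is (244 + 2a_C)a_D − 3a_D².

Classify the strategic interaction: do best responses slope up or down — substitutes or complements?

strategic complements

Expanding Chen's payoff: 215a_C + 2a_Da_C − 2a_C².
∂π/∂a_C = 215 + 2a_D − 4a_C = 0, so a_C = 53.75 + 0.5a_D.
The best-response slope da_C/da_D = 0.5 > 0: the reaction function is upward-sloping, so the choices are strategic complements.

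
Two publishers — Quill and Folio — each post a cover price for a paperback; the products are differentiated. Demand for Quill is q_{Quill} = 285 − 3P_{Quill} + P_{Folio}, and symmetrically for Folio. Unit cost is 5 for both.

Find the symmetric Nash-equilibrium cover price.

Quill's profit: π = (P_{Quill} − 5)(285 − 3P_{Quill} + P_{Folio}).
∂π/∂P_{Quill} = 300 − 6P_{Quill} + P_{Folio} = 0 ⇒ P_{Quill} = 50 + (1/6)P_{Folio}.
The game is symmetric, so in equilibrium P_{Folio} = P_{Quill}: the reaction function gives (5/6)P_{Quill} = 50, hence P_{Quill} = 60.

60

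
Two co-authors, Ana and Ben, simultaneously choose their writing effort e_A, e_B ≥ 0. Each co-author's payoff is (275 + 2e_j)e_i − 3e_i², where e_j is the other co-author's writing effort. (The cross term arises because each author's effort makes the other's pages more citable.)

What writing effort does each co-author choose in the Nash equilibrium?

68.75

Ana's payoff is (275 + 2e_B)e_A − 3e_A².
∂π/∂e_A = 275 + 2e_B − 6e_A = 0, so e_A = 275/6 + (1/3)e_B.
The game is symmetric, so in equilibrium e_B = e_A: the reaction function gives (2/3)e_A = 275/6, hence e_A = 68.75.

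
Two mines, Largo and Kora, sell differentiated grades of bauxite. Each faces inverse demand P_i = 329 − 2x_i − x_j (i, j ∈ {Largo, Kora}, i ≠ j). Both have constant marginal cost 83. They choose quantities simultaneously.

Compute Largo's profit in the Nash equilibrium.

Mine Largo's profit: π = x_{Largo}(329 − 2x_{Largo} − x_{Kora}) − 83x_{Largo}.
∂π/∂x_{Largo} = 246 − 4x_{Largo} − x_{Kora} = 0 ⇒ x_{Largo} = 61.5 − 0.25x_{Kora}.
The game is symmetric, so in equilibrium x_{Kora} = x_{Largo}: the reaction function gives 1.25x_{Largo} = 61.5, hence x_{Largo} = 49.2.
P_{Largo} = 329 − 2·49.2 − 49.2 = 181.4.
Profit = (181.4 − 83)·49.2 = 4841.28.

4841.28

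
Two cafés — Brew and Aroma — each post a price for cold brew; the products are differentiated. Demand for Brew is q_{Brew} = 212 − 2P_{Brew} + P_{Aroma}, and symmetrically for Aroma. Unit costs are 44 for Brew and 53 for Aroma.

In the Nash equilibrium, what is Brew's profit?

Brew's profit: π = (P_{Brew} − 44)(212 − 2P_{Brew} + P_{Aroma}).
∂π/∂P_{Brew} = 300 − 4P_{Brew} + P_{Aroma} = 0 ⇒ P_{Brew} = 75 + 0.25P_{Aroma}.
Similarly P_{Aroma} = 79.5 + 0.25P_{Brew}.
Solving the two reaction functions simultaneously: (1 − (0.25)(0.25))P_{Brew} = 75 + 0.25·79.5, so 0.9375P_{Brew} = 94.875 and P_{Brew} = 101.2.
Then P_{Aroma} = 79.5 + 0.25·101.2 = 104.8.
q_{Brew} = 212 − 2·101.2 + 104.8 = 114.4.
Profit = (101.2 − 44)·114.4 = 6543.68.

6543.68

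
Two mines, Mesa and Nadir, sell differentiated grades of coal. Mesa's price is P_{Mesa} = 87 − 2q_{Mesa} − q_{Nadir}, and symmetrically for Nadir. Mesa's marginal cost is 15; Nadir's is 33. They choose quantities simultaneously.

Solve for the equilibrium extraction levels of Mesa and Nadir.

Mine Mesa's profit: π = q_{Mesa}(87 − 2q_{Mesa} − q_{Nadir}) − 15q_{Mesa}.
∂π/∂q_{Mesa} = 72 − 4q_{Mesa} − q_{Nadir} = 0 ⇒ q_{Mesa} = 18 − 0.25q_{Nadir}.
Similarly q_{Nadir} = 13.5 − 0.25q_{Mesa}.
Substituting the second reaction function into the first: q_{Mesa} = 18 − 0.25(13.5 − 0.25q_{Mesa}), which gives 0.9375q_{Mesa} = 14.625 ⇒ q_{Mesa} = 15.6.
Then q_{Nadir} = 13.5 − 0.25·15.6 = 9.6.

15.6, 9.6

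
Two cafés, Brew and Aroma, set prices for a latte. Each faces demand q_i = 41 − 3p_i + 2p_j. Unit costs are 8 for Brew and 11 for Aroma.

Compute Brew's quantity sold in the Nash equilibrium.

26.4375

Brew's profit: π = (p_{Brew} − 8)(41 − 3p_{Brew} + 2p_{Aroma}).
∂π/∂p_{Brew} = 65 − 6p_{Brew} + 2p_{Aroma} = 0 ⇒ p_{Brew} = 65/6 + (1/3)p_{Aroma}.
Similarly p_{Aroma} = 37/3 + (1/3)p_{Brew}.
Substituting the second reaction function into the first: p_{Brew} = 65/6 + (1/3)(37/3 + (1/3)p_{Brew}), which gives (8/9)p_{Brew} = 269/18 ⇒ p_{Brew} = 16.8125.
Then p_{Aroma} = 37/3 + (1/3)·16.8125 = 17.9375.
q_{Brew} = 41 − 3·16.8125 + 2·17.9375 = 26.4375.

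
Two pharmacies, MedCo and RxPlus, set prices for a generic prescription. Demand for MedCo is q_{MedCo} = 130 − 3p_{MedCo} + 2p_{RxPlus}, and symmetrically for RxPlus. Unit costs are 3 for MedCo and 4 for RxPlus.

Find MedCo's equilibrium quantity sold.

MedCo's profit: π = (p_{MedCo} − 3)(130 − 3p_{MedCo} + 2p_{RxPlus}).
∂π/∂p_{MedCo} = 139 − 6p_{MedCo} + 2p_{RxPlus} = 0 ⇒ p_{MedCo} = 139/6 + (1/3)p_{RxPlus}.
Similarly p_{RxPlus} = 71/3 + (1/3)p_{MedCo}.
Substituting the second reaction function into the first: p_{MedCo} = 139/6 + (1/3)(71/3 + (1/3)p_{MedCo}), which gives (8/9)p_{MedCo} = 559/18 ⇒ p_{MedCo} = 34.9375.
Then p_{RxPlus} = 71/3 + (1/3)·34.9375 = 35.3125.
q_{MedCo} = 130 − 3·34.9375 + 2·35.3125 = 95.8125.

95.8125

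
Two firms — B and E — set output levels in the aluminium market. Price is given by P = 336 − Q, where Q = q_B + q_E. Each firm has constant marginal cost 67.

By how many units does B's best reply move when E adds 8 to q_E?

-4

Firm B's profit: π = q_B(336 − (q_B + q_E)) − 67q_B.
∂π/∂q_B = 269 − 2q_B − q_E = 0, so q_B = 134.5 − 0.5q_E.
The reaction-function slope is −0.5, so an 8-unit rise in q_E moves q_B by −0.5 × 8 = −4. B's best response falls — the actions are strategic substitutes.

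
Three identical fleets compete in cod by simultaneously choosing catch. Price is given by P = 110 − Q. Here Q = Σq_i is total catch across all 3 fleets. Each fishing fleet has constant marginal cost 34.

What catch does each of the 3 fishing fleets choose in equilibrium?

19

A representative fishing fleet's profit is π_i = q_i(110 − Q) − 34q_i, with Q = q_i + Σ_{j≠i} q_j.
First-order condition: 76 − 2q_i − Σ_{j≠i} q_j = 0.
Imposing symmetry (q_j = q for all j) turns Σ_{j≠i} q_j into 2q, so 76 = 4q and q = 19.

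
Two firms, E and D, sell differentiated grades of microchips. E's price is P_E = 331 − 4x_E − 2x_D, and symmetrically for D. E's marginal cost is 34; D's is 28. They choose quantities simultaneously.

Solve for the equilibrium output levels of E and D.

Firm E's profit: π = x_E(331 − 4x_E − 2x_D) − 34x_E.
∂π/∂x_E = 297 − 8x_E − 2x_D = 0 ⇒ x_E = 37.125 − 0.25x_D.
Similarly x_D = 37.875 − 0.25x_E.
Substituting the second reaction function into the first: x_E = 37.125 − 0.25(37.875 − 0.25x_E), which gives 0.9375x_E = 885/32 ⇒ x_E = 29.5.
Then x_D = 37.875 − 0.25·29.5 = 30.5.

29.5, 30.5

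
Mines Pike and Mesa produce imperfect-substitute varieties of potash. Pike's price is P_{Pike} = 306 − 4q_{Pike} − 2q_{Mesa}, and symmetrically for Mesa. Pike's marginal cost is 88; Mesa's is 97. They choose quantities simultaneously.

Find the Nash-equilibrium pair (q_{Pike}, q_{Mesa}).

Mine Pike's profit: π = q_{Pike}(306 − 4q_{Pike} − 2q_{Mesa}) − 88q_{Pike}.
∂π/∂q_{Pike} = 218 − 8q_{Pike} − 2q_{Mesa} = 0 ⇒ q_{Pike} = 27.25 − 0.25q_{Mesa}.
Similarly q_{Mesa} = 26.125 − 0.25q_{Pike}.
Plugging q_{Mesa} into Pike's best response: q_{Pike} = 27.25 − 0.25(26.125 − 0.25q_{Pike}) ⇒ 0.9375q_{Pike} = 663/32, so q_{Pike} = 22.1.
Then q_{Mesa} = 26.125 − 0.25·22.1 = 20.6.

22.1, 20.6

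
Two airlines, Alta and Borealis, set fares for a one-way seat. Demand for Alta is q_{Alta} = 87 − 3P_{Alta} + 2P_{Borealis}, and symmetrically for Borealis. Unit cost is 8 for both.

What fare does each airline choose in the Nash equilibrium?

27.75

Alta's profit: π = (P_{Alta} − 8)(87 − 3P_{Alta} + 2P_{Borealis}).
∂π/∂P_{Alta} = 111 − 6P_{Alta} + 2P_{Borealis} = 0 ⇒ P_{Alta} = 18.5 + (1/3)P_{Borealis}.
The game is symmetric, so in equilibrium P_{Borealis} = P_{Alta}: the reaction function gives (2/3)P_{Alta} = 18.5, hence P_{Alta} = 27.75.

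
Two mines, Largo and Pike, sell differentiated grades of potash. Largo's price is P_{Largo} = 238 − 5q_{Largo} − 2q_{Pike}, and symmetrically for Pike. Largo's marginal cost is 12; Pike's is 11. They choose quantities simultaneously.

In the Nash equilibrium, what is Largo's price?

106.0625

Mine Largo's profit: π = q_{Largo}(238 − 5q_{Largo} − 2q_{Pike}) − 12q_{Largo}.
∂π/∂q_{Largo} = 226 − 10q_{Largo} − 2q_{Pike} = 0 ⇒ q_{Largo} = 22.6 − 0.2q_{Pike}.
Similarly q_{Pike} = 22.7 − 0.2q_{Largo}.
Plugging q_{Pike} into Largo's best response: q_{Largo} = 22.6 − 0.2(22.7 − 0.2q_{Largo}) ⇒ 0.96q_{Largo} = 18.06, so q_{Largo} = 18.8125.
Then q_{Pike} = 22.7 − 0.2·18.8125 = 18.9375.
P_{Largo} = 238 − 5·18.8125 − 2·18.9375 = 106.0625.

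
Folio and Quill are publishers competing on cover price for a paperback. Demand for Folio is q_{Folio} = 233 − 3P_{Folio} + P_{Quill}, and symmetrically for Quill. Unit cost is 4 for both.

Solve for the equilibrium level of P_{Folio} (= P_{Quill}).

49

Folio's profit: π = (P_{Folio} − 4)(233 − 3P_{Folio} + P_{Quill}).
∂π/∂P_{Folio} = 245 − 6P_{Folio} + P_{Quill} = 0 ⇒ P_{Folio} = 245/6 + (1/6)P_{Quill}.
By symmetry P_{Quill} = P_{Folio}; substituting into the reaction function, (5/6)P_{Folio} = 245/6 and P_{Folio} = 49.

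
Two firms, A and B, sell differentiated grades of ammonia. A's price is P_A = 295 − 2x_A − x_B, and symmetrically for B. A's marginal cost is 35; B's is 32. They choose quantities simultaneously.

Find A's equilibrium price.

138.6

Firm A's profit: π = x_A(295 − 2x_A − x_B) − 35x_A.
∂π/∂x_A = 260 − 4x_A − x_B = 0 ⇒ x_A = 65 − 0.25x_B.
Similarly x_B = 65.75 − 0.25x_A.
Substituting the second reaction function into the first: x_A = 65 − 0.25(65.75 − 0.25x_A), which gives 0.9375x_A = 48.5625 ⇒ x_A = 51.8.
Then x_B = 65.75 − 0.25·51.8 = 52.8.
P_A = 295 − 2·51.8 − 52.8 = 138.6.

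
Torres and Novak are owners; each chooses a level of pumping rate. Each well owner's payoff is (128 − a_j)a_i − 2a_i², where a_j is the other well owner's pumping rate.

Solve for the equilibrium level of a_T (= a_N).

Torres's payoff is (128 − a_N)a_T − 2a_T².
∂π/∂a_T = 128 − a_N − 4a_T = 0, so a_T = 32 − 0.25a_N.
Setting a_T = a_N in the reaction function: a_T = 32 − 0.25a_T, so a_T = 32 / 1.25 = 25.6.

25.6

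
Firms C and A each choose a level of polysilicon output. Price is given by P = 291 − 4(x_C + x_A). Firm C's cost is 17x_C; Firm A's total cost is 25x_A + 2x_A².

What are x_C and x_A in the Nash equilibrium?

Firm C's profit: π = x_C(291 − 4(x_C + x_A)) − 17x_C.
∂π/∂x_C = 274 − 8x_C − 4x_A = 0, so x_C = 34.25 − 0.5x_A.
For A: ∂π/∂x_A = 266 − 12x_A − 4x_C = 0 ⇒ x_A = 133/6 − (1/3)x_C.
Substituting the second reaction function into the first: x_C = 34.25 − 0.5(133/6 − (1/3)x_C), which gives (5/6)x_C = 139/6 ⇒ x_C = 27.8.
Then x_A = 133/6 − (1/3)·27.8 = 12.9.

27.8, 12.9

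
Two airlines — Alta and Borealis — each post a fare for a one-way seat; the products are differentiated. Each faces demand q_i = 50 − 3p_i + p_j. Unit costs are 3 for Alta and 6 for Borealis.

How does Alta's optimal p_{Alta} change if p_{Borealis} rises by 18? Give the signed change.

Alta's profit: π = (p_{Alta} − 3)(50 − 3p_{Alta} + p_{Borealis}).
∂π/∂p_{Alta} = 59 − 6p_{Alta} + p_{Borealis} = 0 ⇒ p_{Alta} = 59/6 + (1/6)p_{Borealis}.
The reaction-function slope is 1/6, so an 18-unit rise in p_{Borealis} moves p_{Alta} by 1/6 × 18 = 3. Alta's best response rises — the actions are strategic complements.

3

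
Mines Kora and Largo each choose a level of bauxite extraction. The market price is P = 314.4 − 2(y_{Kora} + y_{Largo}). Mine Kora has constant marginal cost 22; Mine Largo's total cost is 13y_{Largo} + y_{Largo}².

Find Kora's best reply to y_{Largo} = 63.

Mine Kora's profit: π = y_{Kora}(314.4 − 2(y_{Kora} + y_{Largo})) − 22y_{Kora}.
∂π/∂y_{Kora} = 292.4 − 4y_{Kora} − 2y_{Largo} = 0, so y_{Kora} = 73.1 − 0.5y_{Largo}.
At y_{Largo} = 63: y_{Kora} = 73.1 − 0.5·63 = 41.6.

41.6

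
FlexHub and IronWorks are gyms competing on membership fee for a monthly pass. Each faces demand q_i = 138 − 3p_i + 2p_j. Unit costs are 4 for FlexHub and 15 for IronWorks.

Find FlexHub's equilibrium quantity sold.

106.6875

FlexHub's profit: π = (p_{FlexHub} − 4)(138 − 3p_{FlexHub} + 2p_{IronWorks}).
∂π/∂p_{FlexHub} = 150 − 6p_{FlexHub} + 2p_{IronWorks} = 0 ⇒ p_{FlexHub} = 25 + (1/3)p_{IronWorks}.
Similarly p_{IronWorks} = 30.5 + (1/3)p_{FlexHub}.
Plugging p_{IronWorks} into FlexHub's best response: p_{FlexHub} = 25 + (1/3)(30.5 + (1/3)p_{FlexHub}) ⇒ (8/9)p_{FlexHub} = 211/6, so p_{FlexHub} = 39.5625.
Then p_{IronWorks} = 30.5 + (1/3)·39.5625 = 43.6875.
q_{FlexHub} = 138 − 3·39.5625 + 2·43.6875 = 106.6875.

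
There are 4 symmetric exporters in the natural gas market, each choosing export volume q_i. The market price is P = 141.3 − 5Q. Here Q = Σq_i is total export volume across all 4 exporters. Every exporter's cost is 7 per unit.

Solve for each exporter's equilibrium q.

5.372

A representative exporter's profit is π_i = q_i(141.3 − 5Q) − 7q_i, with Q = q_i + Σ_{j≠i} q_j.
First-order condition: 134.3 − 10q_i − 5Σ_{j≠i} q_j = 0.
With identical exporters, set every q_j = q: then 134.3 − 10q − 15q = 0, i.e. q = 134.3/25 = 5.372.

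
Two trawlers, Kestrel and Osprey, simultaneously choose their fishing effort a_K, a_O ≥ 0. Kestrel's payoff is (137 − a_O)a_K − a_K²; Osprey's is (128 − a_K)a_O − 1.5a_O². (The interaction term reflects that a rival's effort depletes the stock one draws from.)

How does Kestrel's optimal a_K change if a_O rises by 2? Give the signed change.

Expanding Kestrel's payoff: 137a_K − a_Oa_K − a_K².
∂π/∂a_K = 137 − a_O − 2a_K = 0, so a_K = 68.5 − 0.5a_O.
The reaction-function slope is −0.5, so a 2-unit rise in a_O moves a_K by −0.5 × 2 = −1. Kestrel's best response falls — the actions are strategic substitutes.

-1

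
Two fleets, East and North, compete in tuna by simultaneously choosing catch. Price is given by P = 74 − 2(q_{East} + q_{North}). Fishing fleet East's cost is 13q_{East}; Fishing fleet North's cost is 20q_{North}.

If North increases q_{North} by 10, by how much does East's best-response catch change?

-5

Fishing fleet East's profit: π = q_{East}(74 − 2(q_{East} + q_{North})) − 13q_{East}.
∂π/∂q_{East} = 61 − 4q_{East} − 2q_{North} = 0, so q_{East} = 15.25 − 0.5q_{North}.
The reaction-function slope is −0.5, so a 10-unit rise in q_{North} moves q_{East} by −0.5 × 10 = −5. East's best response falls — the actions are strategic substitutes.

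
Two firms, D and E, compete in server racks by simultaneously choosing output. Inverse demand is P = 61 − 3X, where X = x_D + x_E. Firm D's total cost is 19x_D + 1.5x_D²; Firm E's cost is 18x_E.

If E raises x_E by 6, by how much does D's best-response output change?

Firm D's profit: π = x_D(61 − 3(x_D + x_E)) − 19x_D − 1.5x_D².
∂π/∂x_D = 42 − 9x_D − 3x_E = 0, so x_D = 14/3 − (1/3)x_E.
The reaction-function slope is −1/3, so a 6-unit rise in x_E moves x_D by −1/3 × 6 = −2. D's best response falls — the actions are strategic substitutes.

-2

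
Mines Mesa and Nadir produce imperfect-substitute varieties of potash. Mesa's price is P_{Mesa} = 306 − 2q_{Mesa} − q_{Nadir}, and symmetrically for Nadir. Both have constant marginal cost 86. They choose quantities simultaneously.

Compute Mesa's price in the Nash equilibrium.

Mine Mesa's profit: π = q_{Mesa}(306 − 2q_{Mesa} − q_{Nadir}) − 86q_{Mesa}.
∂π/∂q_{Mesa} = 220 − 4q_{Mesa} − q_{Nadir} = 0 ⇒ q_{Mesa} = 55 − 0.25q_{Nadir}.
Setting q_{Mesa} = q_{Nadir} in the reaction function: q_{Mesa} = 55 − 0.25q_{Mesa}, so q_{Mesa} = 55 / 1.25 = 44.
P_{Mesa} = 306 − 2·44 − 44 = 174.

174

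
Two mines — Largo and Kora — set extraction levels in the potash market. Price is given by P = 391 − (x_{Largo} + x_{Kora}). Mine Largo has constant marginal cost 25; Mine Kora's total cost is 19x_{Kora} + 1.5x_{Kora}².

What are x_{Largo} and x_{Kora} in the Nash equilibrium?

Mine Largo's profit: π = x_{Largo}(391 − (x_{Largo} + x_{Kora})) − 25x_{Largo}.
∂π/∂x_{Largo} = 366 − 2x_{Largo} − x_{Kora} = 0, so x_{Largo} = 183 − 0.5x_{Kora}.
For Kora: ∂π/∂x_{Kora} = 372 − 5x_{Kora} − x_{Largo} = 0 ⇒ x_{Kora} = 74.4 − 0.2x_{Largo}.
Solving the two reaction functions simultaneously: (1 − (−0.5)(−0.2))x_{Largo} = 183 − 0.5·74.4, so 0.9x_{Largo} = 145.8 and x_{Largo} = 162.
Then x_{Kora} = 74.4 − 0.2·162 = 42.

162, 42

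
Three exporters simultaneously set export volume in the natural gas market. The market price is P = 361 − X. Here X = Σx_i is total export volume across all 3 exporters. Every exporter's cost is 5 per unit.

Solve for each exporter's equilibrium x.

89

A representative exporter's profit is π_i = x_i(361 − X) − 5x_i, with X = x_i + Σ_{j≠i} x_j.
First-order condition: 356 − 2x_i − Σ_{j≠i} x_j = 0.
In a symmetric equilibrium every exporter chooses the same x, so Σ_{j≠i} x_j = 2x. The condition becomes 356 − 4x = 0, giving x = 356/4 = 89.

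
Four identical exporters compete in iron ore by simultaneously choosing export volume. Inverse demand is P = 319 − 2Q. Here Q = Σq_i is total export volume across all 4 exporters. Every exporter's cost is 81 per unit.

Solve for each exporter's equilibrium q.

23.8

A representative exporter's profit is π_i = q_i(319 − 2Q) − 81q_i, with Q = q_i + Σ_{j≠i} q_j.
First-order condition: 238 − 4q_i − 2Σ_{j≠i} q_j = 0.
With identical exporters, set every q_j = q: then 238 − 4q − 6q = 0, i.e. q = 238/10 = 23.8.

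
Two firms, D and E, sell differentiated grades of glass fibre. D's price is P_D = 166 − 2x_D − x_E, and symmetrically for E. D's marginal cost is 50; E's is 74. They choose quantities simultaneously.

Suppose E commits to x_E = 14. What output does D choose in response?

Firm D's profit: π = x_D(166 − 2x_D − x_E) − 50x_D.
∂π/∂x_D = 116 − 4x_D − x_E = 0 ⇒ x_D = 29 − 0.25x_E.
At x_E = 14: x_D = 29 − 0.25·14 = 25.5.

25.5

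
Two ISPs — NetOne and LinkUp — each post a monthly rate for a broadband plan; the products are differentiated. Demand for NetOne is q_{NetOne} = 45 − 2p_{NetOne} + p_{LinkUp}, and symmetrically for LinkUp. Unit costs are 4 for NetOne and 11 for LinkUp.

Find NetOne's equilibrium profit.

426.32

NetOne's profit: π = (p_{NetOne} − 4)(45 − 2p_{NetOne} + p_{LinkUp}).
∂π/∂p_{NetOne} = 53 − 4p_{NetOne} + p_{LinkUp} = 0 ⇒ p_{NetOne} = 13.25 + 0.25p_{LinkUp}.
Similarly p_{LinkUp} = 16.75 + 0.25p_{NetOne}.
Solving the two reaction functions simultaneously: (1 − (0.25)(0.25))p_{NetOne} = 13.25 + 0.25·16.75, so 0.9375p_{NetOne} = 17.4375 and p_{NetOne} = 18.6.
Then p_{LinkUp} = 16.75 + 0.25·18.6 = 21.4.
q_{NetOne} = 45 − 2·18.6 + 21.4 = 29.2.
Profit = (18.6 − 4)·29.2 = 426.32.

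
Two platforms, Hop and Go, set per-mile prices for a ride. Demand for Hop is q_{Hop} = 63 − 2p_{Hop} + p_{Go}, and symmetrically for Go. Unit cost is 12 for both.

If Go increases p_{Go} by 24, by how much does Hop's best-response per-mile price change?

6

Hop's profit: π = (p_{Hop} − 12)(63 − 2p_{Hop} + p_{Go}).
∂π/∂p_{Hop} = 87 − 4p_{Hop} + p_{Go} = 0 ⇒ p_{Hop} = 21.75 + 0.25p_{Go}.
The reaction-function slope is 0.25, so a 24-unit rise in p_{Go} moves p_{Hop} by 0.25 × 24 = 6. Hop's best response rises — the actions are strategic complements.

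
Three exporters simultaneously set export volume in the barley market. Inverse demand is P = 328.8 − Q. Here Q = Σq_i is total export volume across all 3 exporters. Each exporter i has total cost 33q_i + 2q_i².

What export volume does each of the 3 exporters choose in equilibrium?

A representative exporter's profit is π_i = q_i(328.8 − Q) − 33q_i − 2q_i², with Q = q_i + Σ_{j≠i} q_j.
First-order condition: 295.8 − 6q_i − Σ_{j≠i} q_j = 0.
With identical exporters, set every q_j = q: then 295.8 − 6q − 2q = 0, i.e. q = 295.8/8 = 36.975.

36.975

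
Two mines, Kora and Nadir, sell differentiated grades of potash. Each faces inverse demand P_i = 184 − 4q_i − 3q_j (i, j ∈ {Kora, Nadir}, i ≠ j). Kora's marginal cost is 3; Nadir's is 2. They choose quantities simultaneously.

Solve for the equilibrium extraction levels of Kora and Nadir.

16.4, 16.6

Mine Kora's profit: π = q_{Kora}(184 − 4q_{Kora} − 3q_{Nadir}) − 3q_{Kora}.
∂π/∂q_{Kora} = 181 − 8q_{Kora} − 3q_{Nadir} = 0 ⇒ q_{Kora} = 22.625 − 0.375q_{Nadir}.
Similarly q_{Nadir} = 22.75 − 0.375q_{Kora}.
Plugging q_{Nadir} into Kora's best response: q_{Kora} = 22.625 − 0.375(22.75 − 0.375q_{Kora}) ⇒ (55/64)q_{Kora} = 451/32, so q_{Kora} = 16.4.
Then q_{Nadir} = 22.75 − 0.375·16.4 = 16.6.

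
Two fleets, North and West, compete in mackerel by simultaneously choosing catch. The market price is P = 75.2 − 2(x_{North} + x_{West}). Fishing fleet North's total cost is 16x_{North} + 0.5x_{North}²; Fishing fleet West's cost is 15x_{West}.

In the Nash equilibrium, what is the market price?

37.825

Fishing fleet North's profit: π = x_{North}(75.2 − 2(x_{North} + x_{West})) − 16x_{North} − 0.5x_{North}².
∂π/∂x_{North} = 59.2 − 5x_{North} − 2x_{West} = 0, so x_{North} = 11.84 − 0.4x_{West}.
For West: ∂π/∂x_{West} = 60.2 − 4x_{West} − 2x_{North} = 0 ⇒ x_{West} = 15.05 − 0.5x_{North}.
Substituting the second reaction function into the first: x_{North} = 11.84 − 0.4(15.05 − 0.5x_{North}), which gives 0.8x_{North} = 5.82 ⇒ x_{North} = 7.275.
Then x_{West} = 15.05 − 0.5·7.275 = 11.4125.
Equilibrium price: P = 75.2 − 2·18.6875 = 37.825.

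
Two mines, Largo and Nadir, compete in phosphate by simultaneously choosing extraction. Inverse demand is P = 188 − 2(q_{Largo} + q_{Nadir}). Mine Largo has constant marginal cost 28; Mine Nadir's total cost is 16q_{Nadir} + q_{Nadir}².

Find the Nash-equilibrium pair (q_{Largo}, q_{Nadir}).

30.8, 18.4

Mine Largo's profit: π = q_{Largo}(188 − 2(q_{Largo} + q_{Nadir})) − 28q_{Largo}.
∂π/∂q_{Largo} = 160 − 4q_{Largo} − 2q_{Nadir} = 0, so q_{Largo} = 40 − 0.5q_{Nadir}.
For Nadir: ∂π/∂q_{Nadir} = 172 − 6q_{Nadir} − 2q_{Largo} = 0 ⇒ q_{Nadir} = 86/3 − (1/3)q_{Largo}.
Plugging q_{Nadir} into Largo's best response: q_{Largo} = 40 − 0.5(86/3 − (1/3)q_{Largo}) ⇒ (5/6)q_{Largo} = 77/3, so q_{Largo} = 30.8.
Then q_{Nadir} = 86/3 − (1/3)·30.8 = 18.4.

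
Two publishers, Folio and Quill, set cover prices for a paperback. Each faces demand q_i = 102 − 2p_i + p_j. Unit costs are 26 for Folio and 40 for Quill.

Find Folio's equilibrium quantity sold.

54.4

Folio's profit: π = (p_{Folio} − 26)(102 − 2p_{Folio} + p_{Quill}).
∂π/∂p_{Folio} = 154 − 4p_{Folio} + p_{Quill} = 0 ⇒ p_{Folio} = 38.5 + 0.25p_{Quill}.
Similarly p_{Quill} = 45.5 + 0.25p_{Folio}.
Substituting the second reaction function into the first: p_{Folio} = 38.5 + 0.25(45.5 + 0.25p_{Folio}), which gives 0.9375p_{Folio} = 49.875 ⇒ p_{Folio} = 53.2.
Then p_{Quill} = 45.5 + 0.25·53.2 = 58.8.
q_{Folio} = 102 − 2·53.2 + 58.8 = 54.4.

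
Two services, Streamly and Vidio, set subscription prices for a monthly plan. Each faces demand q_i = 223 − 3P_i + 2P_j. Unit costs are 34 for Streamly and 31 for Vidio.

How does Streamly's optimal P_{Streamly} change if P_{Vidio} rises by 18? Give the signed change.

Streamly's profit: π = (P_{Streamly} − 34)(223 − 3P_{Streamly} + 2P_{Vidio}).
∂π/∂P_{Streamly} = 325 − 6P_{Streamly} + 2P_{Vidio} = 0 ⇒ P_{Streamly} = 325/6 + (1/3)P_{Vidio}.
The reaction-function slope is 1/3, so an 18-unit rise in P_{Vidio} moves P_{Streamly} by 1/3 × 18 = 6. Streamly's best response rises — the actions are strategic complements.

6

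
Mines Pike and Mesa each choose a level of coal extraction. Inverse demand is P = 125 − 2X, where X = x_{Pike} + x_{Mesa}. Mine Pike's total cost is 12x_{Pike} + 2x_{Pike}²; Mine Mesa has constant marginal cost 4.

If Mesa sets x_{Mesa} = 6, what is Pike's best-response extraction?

12.625

Mine Pike's profit: π = x_{Pike}(125 − 2(x_{Pike} + x_{Mesa})) − 12x_{Pike} − 2x_{Pike}².
∂π/∂x_{Pike} = 113 − 8x_{Pike} − 2x_{Mesa} = 0, so x_{Pike} = 14.125 − 0.25x_{Mesa}.
At x_{Mesa} = 6: x_{Pike} = 14.125 − 0.25·6 = 12.625.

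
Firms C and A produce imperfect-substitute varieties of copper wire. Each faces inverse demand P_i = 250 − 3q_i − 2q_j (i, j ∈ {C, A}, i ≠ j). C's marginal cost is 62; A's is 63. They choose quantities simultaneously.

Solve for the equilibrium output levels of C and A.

23.5625, 23.3125

Firm C's profit: π = q_C(250 − 3q_C − 2q_A) − 62q_C.
∂π/∂q_C = 188 − 6q_C − 2q_A = 0 ⇒ q_C = 94/3 − (1/3)q_A.
Similarly q_A = 187/6 − (1/3)q_C.
Plugging q_A into C's best response: q_C = 94/3 − (1/3)(187/6 − (1/3)q_C) ⇒ (8/9)q_C = 377/18, so q_C = 23.5625.
Then q_A = 187/6 − (1/3)·23.5625 = 23.3125.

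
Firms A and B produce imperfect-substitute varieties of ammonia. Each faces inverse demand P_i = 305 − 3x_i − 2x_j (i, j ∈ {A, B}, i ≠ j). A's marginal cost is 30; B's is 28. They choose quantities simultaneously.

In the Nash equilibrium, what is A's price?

132.75

Firm A's profit: π = x_A(305 − 3x_A − 2x_B) − 30x_A.
∂π/∂x_A = 275 − 6x_A − 2x_B = 0 ⇒ x_A = 275/6 − (1/3)x_B.
Similarly x_B = 277/6 − (1/3)x_A.
Substituting the second reaction function into the first: x_A = 275/6 − (1/3)(277/6 − (1/3)x_A), which gives (8/9)x_A = 274/9 ⇒ x_A = 34.25.
Then x_B = 277/6 − (1/3)·34.25 = 34.75.
P_A = 305 − 3·34.25 − 2·34.75 = 132.75.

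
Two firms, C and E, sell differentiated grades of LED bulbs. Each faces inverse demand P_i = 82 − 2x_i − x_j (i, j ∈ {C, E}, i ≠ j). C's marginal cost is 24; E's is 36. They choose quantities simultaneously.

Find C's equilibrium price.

Firm C's profit: π = x_C(82 − 2x_C − x_E) − 24x_C.
∂π/∂x_C = 58 − 4x_C − x_E = 0 ⇒ x_C = 14.5 − 0.25x_E.
Similarly x_E = 11.5 − 0.25x_C.
Solving the two reaction functions simultaneously: (1 − (−0.25)(−0.25))x_C = 14.5 − 0.25·11.5, so 0.9375x_C = 11.625 and x_C = 12.4.
Then x_E = 11.5 − 0.25·12.4 = 8.4.
P_C = 82 − 2·12.4 − 8.4 = 48.8.

48.8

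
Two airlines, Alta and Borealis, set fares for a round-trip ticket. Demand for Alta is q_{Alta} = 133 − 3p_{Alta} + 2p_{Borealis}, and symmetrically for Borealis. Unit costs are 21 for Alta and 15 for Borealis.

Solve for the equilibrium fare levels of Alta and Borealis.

Alta's profit: π = (p_{Alta} − 21)(133 − 3p_{Alta} + 2p_{Borealis}).
∂π/∂p_{Alta} = 196 − 6p_{Alta} + 2p_{Borealis} = 0 ⇒ p_{Alta} = 98/3 + (1/3)p_{Borealis}.
Similarly p_{Borealis} = 89/3 + (1/3)p_{Alta}.
Plugging p_{Borealis} into Alta's best response: p_{Alta} = 98/3 + (1/3)(89/3 + (1/3)p_{Alta}) ⇒ (8/9)p_{Alta} = 383/9, so p_{Alta} = 47.875.
Then p_{Borealis} = 89/3 + (1/3)·47.875 = 45.625.

47.875, 45.625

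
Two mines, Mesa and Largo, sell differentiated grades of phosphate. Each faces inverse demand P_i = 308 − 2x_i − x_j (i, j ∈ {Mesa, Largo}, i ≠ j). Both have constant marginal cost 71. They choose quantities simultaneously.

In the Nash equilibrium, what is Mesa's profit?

4493.52

Mine Mesa's profit: π = x_{Mesa}(308 − 2x_{Mesa} − x_{Largo}) − 71x_{Mesa}.
∂π/∂x_{Mesa} = 237 − 4x_{Mesa} − x_{Largo} = 0 ⇒ x_{Mesa} = 59.25 − 0.25x_{Largo}.
The game is symmetric, so in equilibrium x_{Largo} = x_{Mesa}: the reaction function gives 1.25x_{Mesa} = 59.25, hence x_{Mesa} = 47.4.
P_{Mesa} = 308 − 2·47.4 − 47.4 = 165.8.
Profit = (165.8 − 71)·47.4 = 4493.52.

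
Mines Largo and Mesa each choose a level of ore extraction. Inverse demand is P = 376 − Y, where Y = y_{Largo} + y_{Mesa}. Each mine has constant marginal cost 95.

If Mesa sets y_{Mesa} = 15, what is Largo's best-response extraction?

133

Mine Largo's profit: π = y_{Largo}(376 − (y_{Largo} + y_{Mesa})) − 95y_{Largo}.
∂π/∂y_{Largo} = 281 − 2y_{Largo} − y_{Mesa} = 0, so y_{Largo} = 140.5 − 0.5y_{Mesa}.
At y_{Mesa} = 15: y_{Largo} = 140.5 − 0.5·15 = 133.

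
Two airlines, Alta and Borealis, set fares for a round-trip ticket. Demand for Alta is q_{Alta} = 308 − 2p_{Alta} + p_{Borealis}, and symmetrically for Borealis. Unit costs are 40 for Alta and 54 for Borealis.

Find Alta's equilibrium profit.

Alta's profit: π = (p_{Alta} − 40)(308 − 2p_{Alta} + p_{Borealis}).
∂π/∂p_{Alta} = 388 − 4p_{Alta} + p_{Borealis} = 0 ⇒ p_{Alta} = 97 + 0.25p_{Borealis}.
Similarly p_{Borealis} = 104 + 0.25p_{Alta}.
Solving the two reaction functions simultaneously: (1 − (0.25)(0.25))p_{Alta} = 97 + 0.25·104, so 0.9375p_{Alta} = 123 and p_{Alta} = 131.2.
Then p_{Borealis} = 104 + 0.25·131.2 = 136.8.
q_{Alta} = 308 − 2·131.2 + 136.8 = 182.4.
Profit = (131.2 − 40)·182.4 = 16634.88.

16634.88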